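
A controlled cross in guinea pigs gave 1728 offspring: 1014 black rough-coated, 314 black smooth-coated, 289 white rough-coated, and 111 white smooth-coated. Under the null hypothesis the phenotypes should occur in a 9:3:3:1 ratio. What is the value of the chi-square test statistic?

Under the 9:3:3:1 hypothesis (Σ ratio = 16, N = 1728):
  black rough-coated: 1728 × 9/16 = 972
  black smooth-coated: 1728 × 3/16 = 324
  white rough-coated: 1728 × 3/16 = 324
  white smooth-coated: 1728 × 1/16 = 108
χ² = Σ (O − E)² / E
  black rough-coated: (1014 − 972)² / 972 = 1.8148
  black smooth-coated: (314 − 324)² / 324 = 0.3086
  white rough-coated: (289 − 324)² / 324 = 3.7809
  white smooth-coated: (111 − 108)² / 108 = 0.0833
χ² = 1.8148 + 0.3086 + 3.7809 + 0.0833 = 5.9876 ≈ 5.988

5.988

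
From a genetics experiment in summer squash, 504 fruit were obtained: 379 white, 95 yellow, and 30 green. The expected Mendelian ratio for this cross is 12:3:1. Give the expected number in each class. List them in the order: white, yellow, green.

Expected counts for N = 504 under a 12:3:1 ratio (total parts = 16):
  white: 504 × 12/16 = 378
  yellow: 504 × 3/16 = 94.5
  green: 504 × 1/16 = 31.5

378, 94.5, 31.5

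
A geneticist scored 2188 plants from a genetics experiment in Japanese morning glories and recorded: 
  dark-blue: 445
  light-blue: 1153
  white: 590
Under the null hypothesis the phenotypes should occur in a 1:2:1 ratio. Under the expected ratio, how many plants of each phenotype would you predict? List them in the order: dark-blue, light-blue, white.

Total ratio parts = 4. Expected numbers out of 2188:
  dark-blue: 2188 × 1/4 = 547
  light-blue: 2188 × 2/4 = 1094
  white: 2188 × 1/4 = 547

547, 1094, 547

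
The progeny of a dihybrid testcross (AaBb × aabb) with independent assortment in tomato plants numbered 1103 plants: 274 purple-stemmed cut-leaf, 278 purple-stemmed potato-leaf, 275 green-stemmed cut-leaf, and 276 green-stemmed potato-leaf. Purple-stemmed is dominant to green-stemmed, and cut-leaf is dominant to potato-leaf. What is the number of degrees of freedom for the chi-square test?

A dihybrid testcross with independent assortment gives a 1:1:1:1 ratio.
A goodness-of-fit test with 4 phenotype classes has df = 4 − 1 = 3.

3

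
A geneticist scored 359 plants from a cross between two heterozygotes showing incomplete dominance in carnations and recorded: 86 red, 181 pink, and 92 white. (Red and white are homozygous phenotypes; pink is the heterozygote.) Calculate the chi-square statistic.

With incomplete dominance, a heterozygote × heterozygote cross gives a 1:2:1 phenotypic ratio.
Expected counts for N = 359 under a 1:2:1 ratio (total parts = 4):
  red: 359 × 1/4 = 89.75
  pink: 359 × 2/4 = 179.5
  white: 359 × 1/4 = 89.75
χ² = Σ (O − E)² / E
  red: (86 − 89.75)² / 89.75 = 0.1567
  pink: (181 − 179.5)² / 179.5 = 0.0125
  white: (92 − 89.75)² / 89.75 = 0.0564
χ² = 0.1567 + 0.0125 + 0.0564 = 0.2256 ≈ 0.226

0.226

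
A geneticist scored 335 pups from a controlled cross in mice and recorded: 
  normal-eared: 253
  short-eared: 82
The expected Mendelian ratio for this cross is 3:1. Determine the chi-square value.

Under the 3:1 hypothesis (Σ ratio = 4, N = 335):
  normal-eared: 335 × 3/4 = 251.25
  short-eared: 335 × 1/4 = 83.75
χ² = Σ (O − E)² / E
  normal-eared: (253 − 251.25)² / 251.25 = 0.0122
  short-eared: (82 − 83.75)² / 83.75 = 0.0366
χ² = 0.0122 + 0.0366 = 0.0488 ≈ 0.049

0.049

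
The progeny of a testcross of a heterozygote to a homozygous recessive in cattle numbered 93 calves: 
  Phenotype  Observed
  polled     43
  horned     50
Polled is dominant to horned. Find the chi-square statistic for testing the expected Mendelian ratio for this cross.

A testcross of a heterozygote (Aa × aa) gives a 1:1 phenotypic ratio.
Total ratio parts = 2. Expected numbers out of 93:
  polled: 93 × 1/2 = 46.5
  horned: 93 × 1/2 = 46.5
χ² = Σ (O − E)² / E
  polled: (43 − 46.5)² / 46.5 = 0.2634
  horned: (50 − 46.5)² / 46.5 = 0.2634
χ² = 0.2634 + 0.2634 = 0.5268 ≈ 0.527

0.527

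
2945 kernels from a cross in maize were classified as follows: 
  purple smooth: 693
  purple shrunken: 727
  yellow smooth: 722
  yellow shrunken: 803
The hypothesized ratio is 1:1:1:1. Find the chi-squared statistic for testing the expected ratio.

Expected counts for N = 2945 under a 1:1:1:1 ratio (total parts = 4):
  purple smooth: 2945 × 1/4 = 736.25
  purple shrunken: 2945 × 1/4 = 736.25
  yellow smooth: 2945 × 1/4 = 736.25
  yellow shrunken: 2945 × 1/4 = 736.25
χ² = Σ (O − E)² / E
  purple smooth: (693 − 736.25)² / 736.25 = 2.5407
  purple shrunken: (727 − 736.25)² / 736.25 = 0.1162
  yellow smooth: (722 − 736.25)² / 736.25 = 0.2758
  yellow shrunken: (803 − 736.25)² / 736.25 = 6.0517
χ² = 2.5407 + 0.1162 + 0.2758 + 6.0517 = 8.9844 ≈ 8.984

8.984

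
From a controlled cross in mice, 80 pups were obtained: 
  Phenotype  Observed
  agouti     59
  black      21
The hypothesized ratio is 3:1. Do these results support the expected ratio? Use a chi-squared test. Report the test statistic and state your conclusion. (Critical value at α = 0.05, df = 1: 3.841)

0.067; consistent

Expected counts for N = 80 under a 3:1 ratio (total parts = 4):
  agouti: 80 × 3/4 = 60
  black: 80 × 1/4 = 20
χ² = Σ (O − E)² / E
  agouti: (59 − 60)² / 60 = 0.0167
  black: (21 − 20)² / 20 = 0.0500
χ² = 0.0167 + 0.0500 = 0.0667 ≈ 0.067
Degrees of freedom = 2 − 1 = 1; critical value at α = 0.05 is 3.841.
Since 0.067 < 3.841, we fail to reject the null hypothesis — the data are consistent with the 3:1 ratio.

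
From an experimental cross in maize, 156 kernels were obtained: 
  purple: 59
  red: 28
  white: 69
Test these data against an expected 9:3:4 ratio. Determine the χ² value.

32.550

Total ratio parts = 16. Expected numbers out of 156:
  purple: 156 × 9/16 = 87.75
  red: 156 × 3/16 = 29.25
  white: 156 × 4/16 = 39
χ² = Σ (O − E)² / E
  purple: (59 − 87.75)² / 87.75 = 9.4195
  red: (28 − 29.25)² / 29.25 = 0.0534
  white: (69 − 39)² / 39 = 23.0769
χ² = 9.4195 + 0.0534 + 23.0769 = 32.5498 ≈ 32.550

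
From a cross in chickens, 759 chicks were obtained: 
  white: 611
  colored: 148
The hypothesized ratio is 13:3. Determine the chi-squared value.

The 13:3 ratio has 16 parts, so with N = 759 the expected counts are:
  white: 759 × 13/16 = 616.6875
  colored: 759 × 3/16 = 142.3125
χ² = Σ (O − E)² / E
  white: (611 − 616.6875)² / 616.6875 = 0.0525
  colored: (148 − 142.3125)² / 142.3125 = 0.2273
χ² = 0.0525 + 0.2273 = 0.2798 ≈ 0.280

0.280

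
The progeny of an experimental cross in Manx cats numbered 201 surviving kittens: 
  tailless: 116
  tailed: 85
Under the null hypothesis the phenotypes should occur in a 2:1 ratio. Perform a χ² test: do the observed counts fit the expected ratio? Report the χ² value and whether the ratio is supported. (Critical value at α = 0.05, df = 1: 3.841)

7.254; not consistent

Under the 2:1 hypothesis (Σ ratio = 3, N = 201):
  tailless: 201 × 2/3 = 134
  tailed: 201 × 1/3 = 67
χ² = Σ (O − E)² / E
  tailless: (116 − 134)² / 134 = 2.4179
  tailed: (85 − 67)² / 67 = 4.8358
χ² = 2.4179 + 4.8358 = 7.2537 ≈ 7.254
Degrees of freedom = 2 − 1 = 1; critical value at α = 0.05 is 3.841.
Since 7.254 > 3.841, we reject the null hypothesis — the data do not fit the 2:1 ratio.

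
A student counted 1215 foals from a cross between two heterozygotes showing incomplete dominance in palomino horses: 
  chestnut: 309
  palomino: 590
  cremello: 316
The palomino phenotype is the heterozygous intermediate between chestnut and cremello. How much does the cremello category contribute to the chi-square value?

With incomplete dominance, a heterozygote × heterozygote cross gives a 1:2:1 phenotypic ratio.
Total ratio parts = 4. Expected numbers out of 1215:
  chestnut: 1215 × 1/4 = 303.75
  palomino: 1215 × 2/4 = 607.5
  cremello: 1215 × 1/4 = 303.75
Contribution of cremello: (316 − 303.75)² / 303.75 = 0.4940

0.494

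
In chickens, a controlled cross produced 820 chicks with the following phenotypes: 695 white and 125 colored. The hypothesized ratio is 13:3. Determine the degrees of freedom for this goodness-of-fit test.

1

A goodness-of-fit test with 2 phenotype classes has df = 2 − 1 = 1.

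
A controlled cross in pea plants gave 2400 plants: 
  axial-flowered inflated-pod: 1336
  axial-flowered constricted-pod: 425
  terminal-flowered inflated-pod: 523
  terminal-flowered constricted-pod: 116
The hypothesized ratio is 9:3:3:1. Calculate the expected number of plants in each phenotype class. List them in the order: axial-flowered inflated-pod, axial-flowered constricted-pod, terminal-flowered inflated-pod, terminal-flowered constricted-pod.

1350, 450, 450, 150

The 9:3:3:1 ratio has 16 parts, so with N = 2400 the expected counts are:
  axial-flowered inflated-pod: 2400 × 9/16 = 1350
  axial-flowered constricted-pod: 2400 × 3/16 = 450
  terminal-flowered inflated-pod: 2400 × 3/16 = 450
  terminal-flowered constricted-pod: 2400 × 1/16 = 150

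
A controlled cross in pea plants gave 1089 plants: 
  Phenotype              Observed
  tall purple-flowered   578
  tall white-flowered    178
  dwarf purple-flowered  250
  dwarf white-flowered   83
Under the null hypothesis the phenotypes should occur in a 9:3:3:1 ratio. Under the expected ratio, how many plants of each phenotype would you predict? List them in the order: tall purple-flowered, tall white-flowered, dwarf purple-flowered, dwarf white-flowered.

Expected counts for N = 1089 under a 9:3:3:1 ratio (total parts = 16):
  tall purple-flowered: 1089 × 9/16 = 612.5625
  tall white-flowered: 1089 × 3/16 = 204.1875
  dwarf purple-flowered: 1089 × 3/16 = 204.1875
  dwarf white-flowered: 1089 × 1/16 = 68.0625

612.5625, 204.1875, 204.1875, 68.0625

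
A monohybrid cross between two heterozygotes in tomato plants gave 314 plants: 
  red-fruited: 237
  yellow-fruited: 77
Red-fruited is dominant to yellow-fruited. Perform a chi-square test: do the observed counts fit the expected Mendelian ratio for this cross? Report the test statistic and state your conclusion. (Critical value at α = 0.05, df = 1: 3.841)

0.038; consistent

For a monohybrid cross between heterozygotes with complete dominance, the expected phenotypic ratio is 3:1.
Total ratio parts = 4. Expected numbers out of 314:
  red-fruited: 314 × 3/4 = 235.5
  yellow-fruited: 314 × 1/4 = 78.5
χ² = Σ (O − E)² / E
  red-fruited: (237 − 235.5)² / 235.5 = 0.0096
  yellow-fruited: (77 − 78.5)² / 78.5 = 0.0287
χ² = 0.0096 + 0.0287 = 0.0383 ≈ 0.038
Degrees of freedom = 2 − 1 = 1; critical value at α = 0.05 is 3.841.
Since 0.038 < 3.841, we fail to reject the null hypothesis — the data are consistent with the 3:1 ratio.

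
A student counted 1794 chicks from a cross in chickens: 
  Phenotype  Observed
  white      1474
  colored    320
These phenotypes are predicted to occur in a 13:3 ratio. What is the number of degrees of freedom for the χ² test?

A goodness-of-fit test with 2 phenotype classes has df = 2 − 1 = 1.

1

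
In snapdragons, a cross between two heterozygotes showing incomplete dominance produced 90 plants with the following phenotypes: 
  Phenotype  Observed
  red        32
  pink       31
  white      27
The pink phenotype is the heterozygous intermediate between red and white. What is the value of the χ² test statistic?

With incomplete dominance, a heterozygote × heterozygote cross gives a 1:2:1 phenotypic ratio.
Total ratio parts = 4. Expected numbers out of 90:
  red: 90 × 1/4 = 22.5
  pink: 90 × 2/4 = 45
  white: 90 × 1/4 = 22.5
χ² = Σ (O − E)² / E
  red: (32 − 22.5)² / 22.5 = 4.0111
  pink: (31 − 45)² / 45 = 4.3556
  white: (27 − 22.5)² / 22.5 = 0.9000
χ² = 4.0111 + 4.3556 + 0.9000 = 9.2667 ≈ 9.267

9.267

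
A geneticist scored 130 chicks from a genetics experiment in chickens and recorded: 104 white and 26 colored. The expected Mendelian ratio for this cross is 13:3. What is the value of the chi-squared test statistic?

The 13:3 ratio has 16 parts, so with N = 130 the expected counts are:
  white: 130 × 13/16 = 105.625
  colored: 130 × 3/16 = 24.375
χ² = Σ (O − E)² / E
  white: (104 − 105.625)² / 105.625 = 0.0250
  colored: (26 − 24.375)² / 24.375 = 0.1083
χ² = 0.0250 + 0.1083 = 0.1333 ≈ 0.133

0.133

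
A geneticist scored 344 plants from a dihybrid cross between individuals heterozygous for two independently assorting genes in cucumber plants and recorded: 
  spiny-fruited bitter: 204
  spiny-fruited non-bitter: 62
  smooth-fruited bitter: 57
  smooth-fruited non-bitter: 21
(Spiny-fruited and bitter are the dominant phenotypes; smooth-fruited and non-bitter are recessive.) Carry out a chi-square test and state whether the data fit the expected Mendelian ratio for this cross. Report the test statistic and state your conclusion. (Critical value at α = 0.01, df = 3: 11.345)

1.550; consistent

A dihybrid F₂ with independent assortment and complete dominance at both loci gives a 9:3:3:1 phenotypic ratio.
Expected counts for N = 344 under a 9:3:3:1 ratio (total parts = 16):
  spiny-fruited bitter: 344 × 9/16 = 193.5
  spiny-fruited non-bitter: 344 × 3/16 = 64.5
  smooth-fruited bitter: 344 × 3/16 = 64.5
  smooth-fruited non-bitter: 344 × 1/16 = 21.5
χ² = Σ (O − E)² / E
  spiny-fruited bitter: (204 − 193.5)² / 193.5 = 0.5698
  spiny-fruited non-bitter: (62 − 64.5)² / 64.5 = 0.0969
  smooth-fruited bitter: (57 − 64.5)² / 64.5 = 0.8721
  smooth-fruited non-bitter: (21 − 21.5)² / 21.5 = 0.0116
χ² = 0.5698 + 0.0969 + 0.8721 + 0.0116 = 1.5504 ≈ 1.550
Degrees of freedom = 4 − 1 = 3; critical value at α = 0.01 is 11.345.
Since 1.550 < 11.345, we fail to reject the null hypothesis — the data are consistent with the 9:3:3:1 ratio.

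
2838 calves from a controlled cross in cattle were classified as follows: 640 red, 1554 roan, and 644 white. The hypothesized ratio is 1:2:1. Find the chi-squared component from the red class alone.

Expected counts for N = 2838 under a 1:2:1 ratio (total parts = 4):
  red: 2838 × 1/4 = 709.5
  roan: 2838 × 2/4 = 1419
  white: 2838 × 1/4 = 709.5
Contribution of red: (640 − 709.5)² / 709.5 = 6.8080

6.808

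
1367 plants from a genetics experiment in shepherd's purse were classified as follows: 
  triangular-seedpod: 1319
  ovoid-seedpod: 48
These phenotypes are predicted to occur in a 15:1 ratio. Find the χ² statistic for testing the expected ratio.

17.498

Expected counts for N = 1367 under a 15:1 ratio (total parts = 16):
  triangular-seedpod: 1367 × 15/16 = 1281.5625
  ovoid-seedpod: 1367 × 1/16 = 85.4375
χ² = Σ (O − E)² / E
  triangular-seedpod: (1319 − 1281.5625)² / 1281.5625 = 1.0936
  ovoid-seedpod: (48 − 85.4375)² / 85.4375 = 16.4046
χ² = 1.0936 + 16.4046 = 17.4982 ≈ 17.498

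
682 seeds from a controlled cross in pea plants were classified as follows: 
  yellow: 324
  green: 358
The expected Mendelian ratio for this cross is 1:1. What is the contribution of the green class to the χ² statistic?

0.848

The 1:1 ratio has 2 parts, so with N = 682 the expected counts are:
  yellow: 682 × 1/2 = 341
  green: 682 × 1/2 = 341
Contribution of green: (358 − 341)² / 341 = 0.8475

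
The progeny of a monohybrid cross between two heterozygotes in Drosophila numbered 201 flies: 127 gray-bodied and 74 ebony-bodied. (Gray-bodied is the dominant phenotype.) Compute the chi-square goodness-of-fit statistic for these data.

For a monohybrid cross between heterozygotes with complete dominance, the expected phenotypic ratio is 3:1.
The 3:1 ratio has 4 parts, so with N = 201 the expected counts are:
  gray-bodied: 201 × 3/4 = 150.75
  ebony-bodied: 201 × 1/4 = 50.25
χ² = Σ (O − E)² / E
  gray-bodied: (127 − 150.75)² / 150.75 = 3.7417
  ebony-bodied: (74 − 50.25)² / 50.25 = 11.2251
χ² = 3.7417 + 11.2251 = 14.9668 ≈ 14.967

14.967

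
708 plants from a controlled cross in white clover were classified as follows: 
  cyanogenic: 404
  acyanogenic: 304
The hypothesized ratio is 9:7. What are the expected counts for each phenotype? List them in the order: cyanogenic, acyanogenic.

398.25, 309.75

The 9:7 ratio has 16 parts, so with N = 708 the expected counts are:
  cyanogenic: 708 × 9/16 = 398.25
  acyanogenic: 708 × 7/16 = 309.75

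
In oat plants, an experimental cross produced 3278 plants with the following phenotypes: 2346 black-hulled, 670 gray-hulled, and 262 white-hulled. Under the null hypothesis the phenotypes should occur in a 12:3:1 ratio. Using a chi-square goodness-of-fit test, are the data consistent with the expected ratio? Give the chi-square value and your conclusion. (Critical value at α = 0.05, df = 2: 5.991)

Expected counts for N = 3278 under a 12:3:1 ratio (total parts = 16):
  black-hulled: 3278 × 12/16 = 2458.5
  gray-hulled: 3278 × 3/16 = 614.625
  white-hulled: 3278 × 1/16 = 204.875
χ² = Σ (O − E)² / E
  black-hulled: (2346 − 2458.5)² / 2458.5 = 5.1480
  gray-hulled: (670 − 614.625)² / 614.625 = 4.9890
  white-hulled: (262 − 204.875)² / 204.875 = 15.9281
χ² = 5.1480 + 4.9890 + 15.9281 = 26.0651 ≈ 26.065
Degrees of freedom = 3 − 1 = 2; critical value at α = 0.05 is 5.991.
Since 26.065 > 5.991, we reject the null hypothesis — the data do not fit the 12:3:1 ratio.

26.065; not consistent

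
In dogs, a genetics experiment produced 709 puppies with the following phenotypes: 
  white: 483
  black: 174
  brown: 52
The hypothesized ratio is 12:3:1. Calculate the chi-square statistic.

Expected counts for N = 709 under a 12:3:1 ratio (total parts = 16):
  white: 709 × 12/16 = 531.75
  black: 709 × 3/16 = 132.9375
  brown: 709 × 1/16 = 44.3125
χ² = Σ (O − E)² / E
  white: (483 − 531.75)² / 531.75 = 4.4693
  black: (174 − 132.9375)² / 132.9375 = 12.6836
  brown: (52 − 44.3125)² / 44.3125 = 1.3337
χ² = 4.4693 + 12.6836 + 1.3337 = 18.4866 ≈ 18.487

18.487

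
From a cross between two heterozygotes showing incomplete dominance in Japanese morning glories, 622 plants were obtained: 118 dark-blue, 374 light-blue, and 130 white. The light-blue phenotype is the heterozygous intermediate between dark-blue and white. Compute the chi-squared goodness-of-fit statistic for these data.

25.987

With incomplete dominance, a heterozygote × heterozygote cross gives a 1:2:1 phenotypic ratio.
Total ratio parts = 4. Expected numbers out of 622:
  dark-blue: 622 × 1/4 = 155.5
  light-blue: 622 × 2/4 = 311
  white: 622 × 1/4 = 155.5
χ² = Σ (O − E)² / E
  dark-blue: (118 − 155.5)² / 155.5 = 9.0434
  light-blue: (374 − 311)² / 311 = 12.7621
  white: (130 − 155.5)² / 155.5 = 4.1817
χ² = 9.0434 + 12.7621 + 4.1817 = 25.9872 ≈ 25.987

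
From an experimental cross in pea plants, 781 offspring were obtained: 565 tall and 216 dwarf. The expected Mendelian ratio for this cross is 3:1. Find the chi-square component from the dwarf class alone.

2.205

Under the 3:1 hypothesis (Σ ratio = 4, N = 781):
  tall: 781 × 3/4 = 585.75
  dwarf: 781 × 1/4 = 195.25
Contribution of dwarf: (216 − 195.25)² / 195.25 = 2.2052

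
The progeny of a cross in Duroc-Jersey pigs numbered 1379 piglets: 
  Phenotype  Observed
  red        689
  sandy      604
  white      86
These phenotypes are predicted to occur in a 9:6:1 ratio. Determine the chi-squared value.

Total ratio parts = 16. Expected numbers out of 1379:
  red: 1379 × 9/16 = 775.6875
  sandy: 1379 × 6/16 = 517.125
  white: 1379 × 1/16 = 86.1875
χ² = Σ (O − E)² / E
  red: (689 − 775.6875)² / 775.6875 = 9.6878
  sandy: (604 − 517.125)² / 517.125 = 14.5947
  white: (86 − 86.1875)² / 86.1875 = 0.0004
χ² = 9.6878 + 14.5947 + 0.0004 = 24.2829 ≈ 24.283

24.283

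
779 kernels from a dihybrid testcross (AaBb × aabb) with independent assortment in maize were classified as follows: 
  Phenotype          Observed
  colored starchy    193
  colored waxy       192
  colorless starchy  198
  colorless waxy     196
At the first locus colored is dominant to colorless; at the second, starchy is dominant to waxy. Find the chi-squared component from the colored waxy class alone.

A dihybrid testcross with independent assortment gives a 1:1:1:1 ratio.
Total ratio parts = 4. Expected numbers out of 779:
  colored starchy: 779 × 1/4 = 194.75
  colored waxy: 779 × 1/4 = 194.75
  colorless starchy: 779 × 1/4 = 194.75
  colorless waxy: 779 × 1/4 = 194.75
Contribution of colored waxy: (192 − 194.75)² / 194.75 = 0.0388

0.039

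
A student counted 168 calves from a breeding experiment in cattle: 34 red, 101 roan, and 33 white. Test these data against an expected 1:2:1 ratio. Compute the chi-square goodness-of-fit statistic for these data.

Expected counts for N = 168 under a 1:2:1 ratio (total parts = 4):
  red: 168 × 1/4 = 42
  roan: 168 × 2/4 = 84
  white: 168 × 1/4 = 42
χ² = Σ (O − E)² / E
  red: (34 − 42)² / 42 = 1.5238
  roan: (101 − 84)² / 84 = 3.4405
  white: (33 − 42)² / 42 = 1.9286
χ² = 1.5238 + 3.4405 + 1.9286 = 6.8929 ≈ 6.893

6.893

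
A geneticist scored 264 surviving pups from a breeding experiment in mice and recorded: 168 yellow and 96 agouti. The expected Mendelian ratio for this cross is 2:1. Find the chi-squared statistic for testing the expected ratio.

Expected counts for N = 264 under a 2:1 ratio (total parts = 3):
  yellow: 264 × 2/3 = 176
  agouti: 264 × 1/3 = 88
χ² = Σ (O − E)² / E
  yellow: (168 − 176)² / 176 = 0.3636
  agouti: (96 − 88)² / 88 = 0.7273
χ² = 0.3636 + 0.7273 = 1.0909 ≈ 1.091

1.091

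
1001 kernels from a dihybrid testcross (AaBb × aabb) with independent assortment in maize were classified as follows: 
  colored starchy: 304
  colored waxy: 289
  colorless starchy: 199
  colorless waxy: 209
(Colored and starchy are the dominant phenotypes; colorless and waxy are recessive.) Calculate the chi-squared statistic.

A dihybrid testcross with independent assortment gives a 1:1:1:1 ratio.
The 1:1:1:1 ratio has 4 parts, so with N = 1001 the expected counts are:
  colored starchy: 1001 × 1/4 = 250.25
  colored waxy: 1001 × 1/4 = 250.25
  colorless starchy: 1001 × 1/4 = 250.25
  colorless waxy: 1001 × 1/4 = 250.25
χ² = Σ (O − E)² / E
  colored starchy: (304 − 250.25)² / 250.25 = 11.5447
  colored waxy: (289 − 250.25)² / 250.25 = 6.0002
  colorless starchy: (199 − 250.25)² / 250.25 = 10.4958
  colorless waxy: (209 − 250.25)² / 250.25 = 6.7995
χ² = 11.5447 + 6.0002 + 10.4958 + 6.7995 = 34.8402 ≈ 34.840

34.840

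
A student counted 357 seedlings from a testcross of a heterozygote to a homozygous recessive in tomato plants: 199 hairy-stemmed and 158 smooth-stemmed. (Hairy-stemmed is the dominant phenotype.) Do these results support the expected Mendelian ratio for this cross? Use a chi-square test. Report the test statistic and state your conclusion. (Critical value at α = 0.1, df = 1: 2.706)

A testcross of a heterozygote (Aa × aa) gives a 1:1 phenotypic ratio.
Expected counts for N = 357 under a 1:1 ratio (total parts = 2):
  hairy-stemmed: 357 × 1/2 = 178.5
  smooth-stemmed: 357 × 1/2 = 178.5
χ² = Σ (O − E)² / E
  hairy-stemmed: (199 − 178.5)² / 178.5 = 2.3543
  smooth-stemmed: (158 − 178.5)² / 178.5 = 2.3543
χ² = 2.3543 + 2.3543 = 4.7086 ≈ 4.709
Degrees of freedom = 2 − 1 = 1; critical value at α = 0.1 is 2.706.
Since 4.709 > 2.706, we reject the null hypothesis — the data do not fit the 1:1 ratio.

4.709; not consistent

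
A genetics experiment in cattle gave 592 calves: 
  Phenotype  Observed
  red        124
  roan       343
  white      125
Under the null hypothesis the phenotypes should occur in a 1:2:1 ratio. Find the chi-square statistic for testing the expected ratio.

14.929

Expected counts for N = 592 under a 1:2:1 ratio (total parts = 4):
  red: 592 × 1/4 = 148
  roan: 592 × 2/4 = 296
  white: 592 × 1/4 = 148
χ² = Σ (O − E)² / E
  red: (124 − 148)² / 148 = 3.8919
  roan: (343 − 296)² / 296 = 7.4628
  white: (125 − 148)² / 148 = 3.5743
χ² = 3.8919 + 7.4628 + 3.5743 = 14.929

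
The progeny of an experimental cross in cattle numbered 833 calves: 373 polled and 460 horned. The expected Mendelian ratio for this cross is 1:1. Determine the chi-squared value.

Expected counts for N = 833 under a 1:1 ratio (total parts = 2):
  polled: 833 × 1/2 = 416.5
  horned: 833 × 1/2 = 416.5
χ² = Σ (O − E)² / E
  polled: (373 − 416.5)² / 416.5 = 4.5432
  horned: (460 − 416.5)² / 416.5 = 4.5432
χ² = 4.5432 + 4.5432 = 9.0864 ≈ 9.086

9.086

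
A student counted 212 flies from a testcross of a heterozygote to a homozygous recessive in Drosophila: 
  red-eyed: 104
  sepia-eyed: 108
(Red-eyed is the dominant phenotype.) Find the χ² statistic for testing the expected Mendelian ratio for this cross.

A testcross of a heterozygote (Aa × aa) gives a 1:1 phenotypic ratio.
Total ratio parts = 2. Expected numbers out of 212:
  red-eyed: 212 × 1/2 = 106
  sepia-eyed: 212 × 1/2 = 106
χ² = Σ (O − E)² / E
  red-eyed: (104 − 106)² / 106 = 0.0377
  sepia-eyed: (108 − 106)² / 106 = 0.0377
χ² = 0.0377 + 0.0377 = 0.0754 ≈ 0.075

0.075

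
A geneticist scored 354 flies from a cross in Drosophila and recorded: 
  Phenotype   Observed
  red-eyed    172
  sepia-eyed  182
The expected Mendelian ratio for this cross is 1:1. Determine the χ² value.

0.282

Under the 1:1 hypothesis (Σ ratio = 2, N = 354):
  red-eyed: 354 × 1/2 = 177
  sepia-eyed: 354 × 1/2 = 177
χ² = Σ (O − E)² / E
  red-eyed: (172 − 177)² / 177 = 0.1412
  sepia-eyed: (182 − 177)² / 177 = 0.1412
χ² = 0.1412 + 0.1412 = 0.2824 ≈ 0.282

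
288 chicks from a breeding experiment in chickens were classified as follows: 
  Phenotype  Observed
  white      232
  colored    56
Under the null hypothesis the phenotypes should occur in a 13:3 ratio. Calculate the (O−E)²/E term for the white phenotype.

0.017

The 13:3 ratio has 16 parts, so with N = 288 the expected counts are:
  white: 288 × 13/16 = 234
  colored: 288 × 3/16 = 54
Contribution of white: (232 − 234)² / 234 = 0.0171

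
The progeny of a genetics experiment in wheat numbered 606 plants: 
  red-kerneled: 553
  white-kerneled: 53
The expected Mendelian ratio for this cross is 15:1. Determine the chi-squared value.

Expected counts for N = 606 under a 15:1 ratio (total parts = 16):
  red-kerneled: 606 × 15/16 = 568.125
  white-kerneled: 606 × 1/16 = 37.875
χ² = Σ (O − E)² / E
  red-kerneled: (553 − 568.125)² / 568.125 = 0.4027
  white-kerneled: (53 − 37.875)² / 37.875 = 6.0400
χ² = 0.4027 + 6.0400 = 6.4427 ≈ 6.443

6.443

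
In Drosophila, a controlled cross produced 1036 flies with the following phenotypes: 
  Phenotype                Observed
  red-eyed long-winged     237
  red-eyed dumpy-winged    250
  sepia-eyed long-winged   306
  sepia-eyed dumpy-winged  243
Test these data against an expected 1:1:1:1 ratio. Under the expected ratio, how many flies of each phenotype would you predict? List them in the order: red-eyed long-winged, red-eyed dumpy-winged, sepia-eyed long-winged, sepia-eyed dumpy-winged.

Total ratio parts = 4. Expected numbers out of 1036:
  red-eyed long-winged: 1036 × 1/4 = 259
  red-eyed dumpy-winged: 1036 × 1/4 = 259
  sepia-eyed long-winged: 1036 × 1/4 = 259
  sepia-eyed dumpy-winged: 1036 × 1/4 = 259

259, 259, 259, 259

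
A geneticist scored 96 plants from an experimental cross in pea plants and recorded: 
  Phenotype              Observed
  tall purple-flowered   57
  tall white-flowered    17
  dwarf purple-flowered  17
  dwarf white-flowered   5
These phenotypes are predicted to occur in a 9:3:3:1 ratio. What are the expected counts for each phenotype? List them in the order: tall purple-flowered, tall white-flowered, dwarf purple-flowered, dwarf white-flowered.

Under the 9:3:3:1 hypothesis (Σ ratio = 16, N = 96):
  tall purple-flowered: 96 × 9/16 = 54
  tall white-flowered: 96 × 3/16 = 18
  dwarf purple-flowered: 96 × 3/16 = 18
  dwarf white-flowered: 96 × 1/16 = 6

54, 18, 18, 6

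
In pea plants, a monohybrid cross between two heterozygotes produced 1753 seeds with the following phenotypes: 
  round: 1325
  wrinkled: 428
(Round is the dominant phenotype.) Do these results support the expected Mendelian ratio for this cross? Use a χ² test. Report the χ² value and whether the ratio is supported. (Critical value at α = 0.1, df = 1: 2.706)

For a monohybrid cross between heterozygotes with complete dominance, the expected phenotypic ratio is 3:1.
Expected counts for N = 1753 under a 3:1 ratio (total parts = 4):
  round: 1753 × 3/4 = 1314.75
  wrinkled: 1753 × 1/4 = 438.25
χ² = Σ (O − E)² / E
  round: (1325 − 1314.75)² / 1314.75 = 0.0799
  wrinkled: (428 − 438.25)² / 438.25 = 0.2397
χ² = 0.0799 + 0.2397 = 0.3196 ≈ 0.320
Degrees of freedom = 2 − 1 = 1; critical value at α = 0.1 is 2.706.
Since 0.320 < 2.706, we fail to reject the null hypothesis — the data are consistent with the 3:1 ratio.

0.320; consistent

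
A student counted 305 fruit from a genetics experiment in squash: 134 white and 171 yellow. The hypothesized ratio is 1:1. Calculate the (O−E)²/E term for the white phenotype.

Expected counts for N = 305 under a 1:1 ratio (total parts = 2):
  white: 305 × 1/2 = 152.5
  yellow: 305 × 1/2 = 152.5
Contribution of white: (134 − 152.5)² / 152.5 = 2.2443

2.244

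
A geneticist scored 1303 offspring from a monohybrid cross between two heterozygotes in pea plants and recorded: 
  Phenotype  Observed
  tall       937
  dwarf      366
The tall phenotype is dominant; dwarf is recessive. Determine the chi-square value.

6.631

For a monohybrid cross between heterozygotes with complete dominance, the expected phenotypic ratio is 3:1.
Under the 3:1 hypothesis (Σ ratio = 4, N = 1303):
  tall: 1303 × 3/4 = 977.25
  dwarf: 1303 × 1/4 = 325.75
χ² = Σ (O − E)² / E
  tall: (937 − 977.25)² / 977.25 = 1.6578
  dwarf: (366 − 325.75)² / 325.75 = 4.9733
χ² = 1.6578 + 4.9733 = 6.6311 ≈ 6.631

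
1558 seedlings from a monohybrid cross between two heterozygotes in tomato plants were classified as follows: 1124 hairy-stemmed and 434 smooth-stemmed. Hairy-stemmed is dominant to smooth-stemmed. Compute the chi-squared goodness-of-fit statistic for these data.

6.779

For a monohybrid cross between heterozygotes with complete dominance, the expected phenotypic ratio is 3:1.
Expected counts for N = 1558 under a 3:1 ratio (total parts = 4):
  hairy-stemmed: 1558 × 3/4 = 1168.5
  smooth-stemmed: 1558 × 1/4 = 389.5
χ² = Σ (O − E)² / E
  hairy-stemmed: (1124 − 1168.5)² / 1168.5 = 1.6947
  smooth-stemmed: (434 − 389.5)² / 389.5 = 5.0841
χ² = 1.6947 + 5.0841 = 6.7788 ≈ 6.779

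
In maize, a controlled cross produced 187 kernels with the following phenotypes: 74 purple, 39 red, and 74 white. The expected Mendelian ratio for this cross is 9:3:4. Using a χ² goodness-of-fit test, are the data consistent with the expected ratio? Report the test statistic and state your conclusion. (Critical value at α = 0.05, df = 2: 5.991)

25.573; not consistent

The 9:3:4 ratio has 16 parts, so with N = 187 the expected counts are:
  purple: 187 × 9/16 = 105.1875
  red: 187 × 3/16 = 35.0625
  white: 187 × 4/16 = 46.75
χ² = Σ (O − E)² / E
  purple: (74 − 105.1875)² / 105.1875 = 9.2469
  red: (39 − 35.0625)² / 35.0625 = 0.4422
  white: (74 − 46.75)² / 46.75 = 15.8837
χ² = 9.2469 + 0.4422 + 15.8837 = 25.5728 ≈ 25.573
Degrees of freedom = 3 − 1 = 2; critical value at α = 0.05 is 5.991.
Since 25.573 > 5.991, we reject the null hypothesis — the data do not fit the 9:3:4 ratio.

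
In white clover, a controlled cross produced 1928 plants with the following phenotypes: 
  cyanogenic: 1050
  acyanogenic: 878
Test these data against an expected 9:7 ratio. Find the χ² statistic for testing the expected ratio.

Under the 9:7 hypothesis (Σ ratio = 16, N = 1928):
  cyanogenic: 1928 × 9/16 = 1084.5
  acyanogenic: 1928 × 7/16 = 843.5
χ² = Σ (O − E)² / E
  cyanogenic: (1050 − 1084.5)² / 1084.5 = 1.0975
  acyanogenic: (878 − 843.5)² / 843.5 = 1.4111
χ² = 1.0975 + 1.4111 = 2.5086 ≈ 2.509

2.509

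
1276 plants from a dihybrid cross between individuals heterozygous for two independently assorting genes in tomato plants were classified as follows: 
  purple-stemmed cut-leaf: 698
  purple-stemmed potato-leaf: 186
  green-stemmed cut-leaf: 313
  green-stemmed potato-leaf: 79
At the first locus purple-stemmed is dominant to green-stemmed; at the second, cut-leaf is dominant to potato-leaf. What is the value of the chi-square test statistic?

A dihybrid F₂ with independent assortment and complete dominance at both loci gives a 9:3:3:1 phenotypic ratio.
The 9:3:3:1 ratio has 16 parts, so with N = 1276 the expected counts are:
  purple-stemmed cut-leaf: 1276 × 9/16 = 717.75
  purple-stemmed potato-leaf: 1276 × 3/16 = 239.25
  green-stemmed cut-leaf: 1276 × 3/16 = 239.25
  green-stemmed potato-leaf: 1276 × 1/16 = 79.75
χ² = Σ (O − E)² / E
  purple-stemmed cut-leaf: (698 − 717.75)² / 717.75 = 0.5435
  purple-stemmed potato-leaf: (186 − 239.25)² / 239.25 = 11.8519
  green-stemmed cut-leaf: (313 − 239.25)² / 239.25 = 22.7338
  green-stemmed potato-leaf: (79 − 79.75)² / 79.75 = 0.0071
χ² = 0.5435 + 11.8519 + 22.7338 + 0.0071 = 35.1363 ≈ 35.136

35.136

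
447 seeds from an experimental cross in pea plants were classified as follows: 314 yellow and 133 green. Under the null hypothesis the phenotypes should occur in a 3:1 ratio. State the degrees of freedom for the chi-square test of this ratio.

1

A goodness-of-fit test with 2 phenotype classes has df = 2 − 1 = 1.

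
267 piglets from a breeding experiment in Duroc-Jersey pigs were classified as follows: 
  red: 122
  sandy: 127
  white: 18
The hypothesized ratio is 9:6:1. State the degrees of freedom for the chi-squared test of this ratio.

2

A goodness-of-fit test with 3 phenotype classes has df = 3 − 1 = 2.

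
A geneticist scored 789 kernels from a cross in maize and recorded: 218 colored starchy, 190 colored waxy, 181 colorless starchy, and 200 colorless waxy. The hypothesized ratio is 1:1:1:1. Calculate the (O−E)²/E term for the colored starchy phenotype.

Expected counts for N = 789 under a 1:1:1:1 ratio (total parts = 4):
  colored starchy: 789 × 1/4 = 197.25
  colored waxy: 789 × 1/4 = 197.25
  colorless starchy: 789 × 1/4 = 197.25
  colorless waxy: 789 × 1/4 = 197.25
Contribution of colored starchy: (218 − 197.25)² / 197.25 = 2.1828

2.183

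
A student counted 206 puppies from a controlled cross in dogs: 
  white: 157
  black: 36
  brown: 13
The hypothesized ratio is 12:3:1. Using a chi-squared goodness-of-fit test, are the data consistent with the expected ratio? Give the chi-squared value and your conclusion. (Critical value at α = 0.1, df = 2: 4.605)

0.220; consistent

Expected counts for N = 206 under a 12:3:1 ratio (total parts = 16):
  white: 206 × 12/16 = 154.5
  black: 206 × 3/16 = 38.625
  brown: 206 × 1/16 = 12.875
χ² = Σ (O − E)² / E
  white: (157 − 154.5)² / 154.5 = 0.0405
  black: (36 − 38.625)² / 38.625 = 0.1784
  brown: (13 − 12.875)² / 12.875 = 0.0012
χ² = 0.0405 + 0.1784 + 0.0012 = 0.2201 ≈ 0.220
Degrees of freedom = 3 − 1 = 2; critical value at α = 0.1 is 4.605.
Since 0.220 < 4.605, we fail to reject the null hypothesis — the data are consistent with the 12:3:1 ratio.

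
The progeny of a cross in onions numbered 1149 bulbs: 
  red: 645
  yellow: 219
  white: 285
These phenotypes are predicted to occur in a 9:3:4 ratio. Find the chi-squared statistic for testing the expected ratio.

The 9:3:4 ratio has 16 parts, so with N = 1149 the expected counts are:
  red: 1149 × 9/16 = 646.3125
  yellow: 1149 × 3/16 = 215.4375
  white: 1149 × 4/16 = 287.25
χ² = Σ (O − E)² / E
  red: (645 − 646.3125)² / 646.3125 = 0.0027
  yellow: (219 − 215.4375)² / 215.4375 = 0.0589
  white: (285 − 287.25)² / 287.25 = 0.0176
χ² = 0.0027 + 0.0589 + 0.0176 = 0.0792 ≈ 0.079

0.079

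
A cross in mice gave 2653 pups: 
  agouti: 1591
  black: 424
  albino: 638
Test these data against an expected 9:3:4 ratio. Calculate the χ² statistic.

Expected counts for N = 2653 under a 9:3:4 ratio (total parts = 16):
  agouti: 2653 × 9/16 = 1492.3125
  black: 2653 × 3/16 = 497.4375
  albino: 2653 × 4/16 = 663.25
χ² = Σ (O − E)² / E
  agouti: (1591 − 1492.3125)² / 1492.3125 = 6.5263
  black: (424 − 497.4375)² / 497.4375 = 10.8417
  albino: (638 − 663.25)² / 663.25 = 0.9613
χ² = 6.5263 + 10.8417 + 0.9613 = 18.3293 ≈ 18.329

18.329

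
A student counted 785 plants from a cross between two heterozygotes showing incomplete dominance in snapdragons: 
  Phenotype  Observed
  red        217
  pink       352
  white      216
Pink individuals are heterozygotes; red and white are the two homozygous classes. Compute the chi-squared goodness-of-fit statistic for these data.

With incomplete dominance, a heterozygote × heterozygote cross gives a 1:2:1 phenotypic ratio.
Expected counts for N = 785 under a 1:2:1 ratio (total parts = 4):
  red: 785 × 1/4 = 196.25
  pink: 785 × 2/4 = 392.5
  white: 785 × 1/4 = 196.25
χ² = Σ (O − E)² / E
  red: (217 − 196.25)² / 196.25 = 2.1939
  pink: (352 − 392.5)² / 392.5 = 4.1790
  white: (216 − 196.25)² / 196.25 = 1.9876
χ² = 2.1939 + 4.1790 + 1.9876 = 8.3605 ≈ 8.361

8.361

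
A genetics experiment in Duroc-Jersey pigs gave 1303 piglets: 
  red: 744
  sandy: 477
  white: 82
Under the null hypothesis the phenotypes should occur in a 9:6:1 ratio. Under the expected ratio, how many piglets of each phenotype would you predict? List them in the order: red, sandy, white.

732.9375, 488.625, 81.4375

Under the 9:6:1 hypothesis (Σ ratio = 16, N = 1303):
  red: 1303 × 9/16 = 732.9375
  sandy: 1303 × 6/16 = 488.625
  white: 1303 × 1/16 = 81.4375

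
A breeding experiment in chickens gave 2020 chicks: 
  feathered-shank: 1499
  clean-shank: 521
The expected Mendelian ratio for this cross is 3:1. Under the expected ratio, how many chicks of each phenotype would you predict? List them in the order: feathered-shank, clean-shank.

Under the 3:1 hypothesis (Σ ratio = 4, N = 2020):
  feathered-shank: 2020 × 3/4 = 1515
  clean-shank: 2020 × 1/4 = 505

1515, 505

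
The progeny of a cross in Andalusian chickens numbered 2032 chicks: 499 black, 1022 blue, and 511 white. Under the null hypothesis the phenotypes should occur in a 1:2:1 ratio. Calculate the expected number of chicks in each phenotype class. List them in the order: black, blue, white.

508, 1016, 508

Expected counts for N = 2032 under a 1:2:1 ratio (total parts = 4):
  black: 2032 × 1/4 = 508
  blue: 2032 × 2/4 = 1016
  white: 2032 × 1/4 = 508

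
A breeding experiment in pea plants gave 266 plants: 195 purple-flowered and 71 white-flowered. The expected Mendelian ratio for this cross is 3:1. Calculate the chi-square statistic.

Under the 3:1 hypothesis (Σ ratio = 4, N = 266):
  purple-flowered: 266 × 3/4 = 199.5
  white-flowered: 266 × 1/4 = 66.5
χ² = Σ (O − E)² / E
  purple-flowered: (195 − 199.5)² / 199.5 = 0.1015
  white-flowered: (71 − 66.5)² / 66.5 = 0.3045
χ² = 0.1015 + 0.3045 = 0.406

0.406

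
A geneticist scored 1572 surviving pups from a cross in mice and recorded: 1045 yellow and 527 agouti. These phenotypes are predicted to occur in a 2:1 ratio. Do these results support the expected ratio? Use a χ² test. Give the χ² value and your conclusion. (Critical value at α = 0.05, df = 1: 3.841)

0.026; consistent

Total ratio parts = 3. Expected numbers out of 1572:
  yellow: 1572 × 2/3 = 1048
  agouti: 1572 × 1/3 = 524
χ² = Σ (O − E)² / E
  yellow: (1045 − 1048)² / 1048 = 0.0086
  agouti: (527 − 524)² / 524 = 0.0172
χ² = 0.0086 + 0.0172 = 0.0258 ≈ 0.026
Degrees of freedom = 2 − 1 = 1; critical value at α = 0.05 is 3.841.
Since 0.026 < 3.841, we fail to reject the null hypothesis — the data are consistent with the 2:1 ratio.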